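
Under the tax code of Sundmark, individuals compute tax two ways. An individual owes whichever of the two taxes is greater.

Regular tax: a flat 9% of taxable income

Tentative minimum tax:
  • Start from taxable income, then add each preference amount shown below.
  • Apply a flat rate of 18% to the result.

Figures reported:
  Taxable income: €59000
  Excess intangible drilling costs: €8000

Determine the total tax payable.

Tentative minimum tax:
  Adjusted income: €59000 + €8000 = €67000
  €67000 × 18% = €12060

Regular tax:
  €59000 × 9% = €5310

€12060 > €5310, so the tentative minimum tax is the binding amount.

€12060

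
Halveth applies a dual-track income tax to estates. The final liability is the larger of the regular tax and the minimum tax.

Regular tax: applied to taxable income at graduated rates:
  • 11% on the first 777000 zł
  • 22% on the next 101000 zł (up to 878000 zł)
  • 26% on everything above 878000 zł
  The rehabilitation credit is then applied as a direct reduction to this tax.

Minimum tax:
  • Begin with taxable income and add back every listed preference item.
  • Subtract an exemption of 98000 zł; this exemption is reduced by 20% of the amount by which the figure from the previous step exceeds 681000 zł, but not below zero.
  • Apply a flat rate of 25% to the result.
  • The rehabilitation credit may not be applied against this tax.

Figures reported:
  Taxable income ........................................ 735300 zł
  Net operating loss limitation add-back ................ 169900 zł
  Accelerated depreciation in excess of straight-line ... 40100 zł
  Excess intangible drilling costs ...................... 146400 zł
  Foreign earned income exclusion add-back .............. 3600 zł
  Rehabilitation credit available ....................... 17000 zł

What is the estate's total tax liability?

Minimum tax:
  Adjusted income: 735300 zł + 169900 zł + 40100 zł + 146400 zł + 3600 zł = 1095300 zł
  Exemption: 98000 zł − 20% × (1095300 zł − 681000 zł) = 98000 zł − 82860 zł = 15140 zł
  Base: 1095300 zł − 15140 zł = 1080160 zł
  1080160 zł × 25% = 270040 zł

Regular tax:
  735300 zł × 11% = 80883 zł
  Less rehabilitation credit 17000 zł → 63883 zł

270040 zł > 63883 zł, so the minimum tax is the binding amount.

270040 zł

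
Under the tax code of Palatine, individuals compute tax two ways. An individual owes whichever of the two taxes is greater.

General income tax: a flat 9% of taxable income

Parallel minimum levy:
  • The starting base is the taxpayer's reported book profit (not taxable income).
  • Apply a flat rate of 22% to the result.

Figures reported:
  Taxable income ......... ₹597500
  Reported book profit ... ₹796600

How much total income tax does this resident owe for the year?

₹175252

General income tax:
  ₹597500 × 9% = ₹53775

Parallel minimum levy:
  Base (reported book profit): ₹796600
  ₹796600 × 22% = ₹175252

₹175252 > ₹53775, so the parallel minimum levy is the binding amount.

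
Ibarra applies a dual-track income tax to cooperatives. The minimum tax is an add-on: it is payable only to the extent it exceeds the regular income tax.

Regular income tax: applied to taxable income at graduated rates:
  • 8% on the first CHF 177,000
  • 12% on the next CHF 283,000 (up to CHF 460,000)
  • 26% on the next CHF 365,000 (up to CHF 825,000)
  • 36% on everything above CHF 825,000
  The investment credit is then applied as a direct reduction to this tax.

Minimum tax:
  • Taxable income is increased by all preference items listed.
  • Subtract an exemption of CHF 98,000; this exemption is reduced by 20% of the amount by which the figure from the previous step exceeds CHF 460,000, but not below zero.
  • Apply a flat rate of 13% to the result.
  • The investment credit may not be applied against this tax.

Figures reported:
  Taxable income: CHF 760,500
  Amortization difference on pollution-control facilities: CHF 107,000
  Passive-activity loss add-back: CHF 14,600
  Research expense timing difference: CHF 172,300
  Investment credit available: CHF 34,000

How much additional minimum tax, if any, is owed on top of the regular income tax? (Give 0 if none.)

Minimum tax:
  Adjusted income: CHF 760,500 + CHF 107,000 + CHF 14,600 + CHF 172,300 = CHF 1,054,400
  Exemption: 20% × (CHF 1,054,400 − CHF 460,000) = CHF 118,880 ≥ CHF 98,000, so the exemption is fully phased out
  Base: CHF 1,054,400 − CHF 0 = CHF 1,054,400
  CHF 1,054,400 × 13% = CHF 137,072

Regular income tax:
  CHF 177,000 × 8% = CHF 14,160
  CHF 283,000 × 12% = CHF 33,960
  CHF 300,500 × 26% = CHF 78,130
  → CHF 126,250
  Less investment credit CHF 34,000 → CHF 92,250

Excess of minimum tax over regular income tax: CHF 137,072 − CHF 92,250 = CHF 44,822.

CHF 44,822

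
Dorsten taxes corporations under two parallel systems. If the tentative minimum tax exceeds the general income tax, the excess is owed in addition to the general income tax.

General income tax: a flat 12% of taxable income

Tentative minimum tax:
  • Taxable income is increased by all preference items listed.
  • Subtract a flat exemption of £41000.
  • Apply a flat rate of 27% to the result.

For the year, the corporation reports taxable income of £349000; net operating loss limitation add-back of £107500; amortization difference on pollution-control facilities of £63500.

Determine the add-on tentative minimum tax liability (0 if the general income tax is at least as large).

£87450

General income tax:
  £349000 × 12% = £41880

Tentative minimum tax:
  Adjusted income: £349000 + £107500 + £63500 = £520000
  Less exemption £41000 → base £479000
  £479000 × 27% = £129330

Excess of tentative minimum tax over general income tax: £129330 − £41880 = £87450.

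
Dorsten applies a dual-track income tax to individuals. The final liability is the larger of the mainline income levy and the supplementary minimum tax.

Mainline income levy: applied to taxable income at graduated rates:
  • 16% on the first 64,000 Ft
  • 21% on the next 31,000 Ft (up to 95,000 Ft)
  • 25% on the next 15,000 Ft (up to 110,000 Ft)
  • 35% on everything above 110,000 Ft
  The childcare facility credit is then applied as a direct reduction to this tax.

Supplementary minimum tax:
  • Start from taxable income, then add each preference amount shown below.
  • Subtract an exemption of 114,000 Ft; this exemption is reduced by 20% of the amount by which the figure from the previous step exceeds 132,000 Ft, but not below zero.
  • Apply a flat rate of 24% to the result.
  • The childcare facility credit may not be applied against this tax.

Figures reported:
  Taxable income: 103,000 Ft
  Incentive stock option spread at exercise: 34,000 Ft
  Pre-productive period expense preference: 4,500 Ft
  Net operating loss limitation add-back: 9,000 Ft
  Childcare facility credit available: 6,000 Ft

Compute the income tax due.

12,750 Ft

Supplementary minimum tax:
  Adjusted income: 103,000 Ft + 34,000 Ft + 4,500 Ft + 9,000 Ft = 150,500 Ft
  Exemption: 114,000 Ft − 20% × (150,500 Ft − 132,000 Ft) = 114,000 Ft − 3,700 Ft = 110,300 Ft
  Base: 150,500 Ft − 110,300 Ft = 40,200 Ft
  40,200 Ft × 24% = 9,648 Ft

Mainline income levy:
  64,000 Ft × 16% = 10,240 Ft
  31,000 Ft × 21% = 6,510 Ft
  8,000 Ft × 25% = 2,000 Ft
  → 18,750 Ft
  Less childcare facility credit 6,000 Ft → 12,750 Ft

12,750 Ft > 9,648 Ft, so the mainline income levy governs.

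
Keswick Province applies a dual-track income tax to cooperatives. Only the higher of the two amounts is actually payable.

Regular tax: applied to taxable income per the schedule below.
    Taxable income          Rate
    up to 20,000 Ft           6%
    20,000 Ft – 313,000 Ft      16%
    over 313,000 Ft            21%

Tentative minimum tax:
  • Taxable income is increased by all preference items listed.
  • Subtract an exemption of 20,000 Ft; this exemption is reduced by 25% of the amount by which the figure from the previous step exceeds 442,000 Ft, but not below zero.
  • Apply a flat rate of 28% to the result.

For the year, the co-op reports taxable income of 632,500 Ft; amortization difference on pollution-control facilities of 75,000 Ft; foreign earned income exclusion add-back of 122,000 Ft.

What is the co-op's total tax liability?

232,260 Ft

Tentative minimum tax:
  Adjusted income: 632,500 Ft + 75,000 Ft + 122,000 Ft = 829,500 Ft
  Exemption: 25% × (829,500 Ft − 442,000 Ft) = 96,875 Ft ≥ 20,000 Ft, so the exemption is fully phased out
  Base: 829,500 Ft − 0 Ft = 829,500 Ft
  829,500 Ft × 28% = 232,260 Ft

Regular tax:
  20,000 Ft × 6% = 1,200 Ft
  293,000 Ft × 16% = 46,880 Ft
  319,500 Ft × 21% = 67,095 Ft
  → 115,175 Ft

232,260 Ft > 115,175 Ft, so the tentative minimum tax is the binding amount.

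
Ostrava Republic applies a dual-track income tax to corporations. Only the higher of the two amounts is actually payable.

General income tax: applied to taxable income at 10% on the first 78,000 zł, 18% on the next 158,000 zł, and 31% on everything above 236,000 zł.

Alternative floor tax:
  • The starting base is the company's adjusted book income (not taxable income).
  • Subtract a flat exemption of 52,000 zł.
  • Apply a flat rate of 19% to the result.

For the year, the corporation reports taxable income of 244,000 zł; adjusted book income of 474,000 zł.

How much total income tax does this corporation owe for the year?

General income tax:
  78,000 zł × 10% = 7,800 zł
  158,000 zł × 18% = 28,440 zł
  8,000 zł × 31% = 2,480 zł
  → 38,720 zł

Alternative floor tax:
  Base (adjusted book income): 474,000 zł
  Less exemption 52,000 zł → base 422,000 zł
  422,000 zł × 19% = 80,180 zł

80,180 zł > 38,720 zł, so the alternative floor tax is the binding amount.

80,180 zł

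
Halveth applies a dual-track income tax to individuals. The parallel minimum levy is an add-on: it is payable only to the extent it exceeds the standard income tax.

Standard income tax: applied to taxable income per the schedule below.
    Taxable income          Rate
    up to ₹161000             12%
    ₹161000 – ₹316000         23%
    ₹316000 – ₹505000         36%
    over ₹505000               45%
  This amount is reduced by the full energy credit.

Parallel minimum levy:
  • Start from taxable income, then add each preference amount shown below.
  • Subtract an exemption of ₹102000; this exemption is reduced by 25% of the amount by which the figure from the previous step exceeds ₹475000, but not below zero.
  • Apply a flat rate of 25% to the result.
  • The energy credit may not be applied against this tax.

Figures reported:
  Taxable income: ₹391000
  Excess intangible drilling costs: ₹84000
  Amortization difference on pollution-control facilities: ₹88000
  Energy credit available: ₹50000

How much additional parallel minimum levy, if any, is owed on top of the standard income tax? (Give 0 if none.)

Standard income tax:
  ₹161000 × 12% = ₹19320
  ₹155000 × 23% = ₹35650
  ₹75000 × 36% = ₹27000
  → ₹81970
  Less energy credit ₹50000 → ₹31970

Parallel minimum levy:
  Adjusted income: ₹391000 + ₹84000 + ₹88000 = ₹563000
  Exemption: ₹102000 − 25% × (₹563000 − ₹475000) = ₹102000 − ₹22000 = ₹80000
  Base: ₹563000 − ₹80000 = ₹483000
  ₹483000 × 25% = ₹120750

Excess of parallel minimum levy over standard income tax: ₹120750 − ₹31970 = ₹88780.

₹88780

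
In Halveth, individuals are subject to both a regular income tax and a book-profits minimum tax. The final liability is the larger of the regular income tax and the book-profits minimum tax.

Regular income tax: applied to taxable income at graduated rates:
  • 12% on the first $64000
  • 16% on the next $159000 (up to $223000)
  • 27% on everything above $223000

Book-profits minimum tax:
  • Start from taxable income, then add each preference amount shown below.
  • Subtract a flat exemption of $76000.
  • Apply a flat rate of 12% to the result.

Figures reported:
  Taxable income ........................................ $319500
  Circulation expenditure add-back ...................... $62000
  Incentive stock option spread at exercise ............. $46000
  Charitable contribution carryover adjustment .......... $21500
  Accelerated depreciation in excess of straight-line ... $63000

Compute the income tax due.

$59175

Regular income tax:
  $64000 × 12% = $7680
  $159000 × 16% = $25440
  $96500 × 27% = $26055
  → $59175

Book-profits minimum tax:
  Adjusted income: $319500 + $62000 + $46000 + $21500 + $63000 = $512000
  Less exemption $76000 → base $436000
  $436000 × 12% = $52320

$59175 > $52320, so the regular income tax governs.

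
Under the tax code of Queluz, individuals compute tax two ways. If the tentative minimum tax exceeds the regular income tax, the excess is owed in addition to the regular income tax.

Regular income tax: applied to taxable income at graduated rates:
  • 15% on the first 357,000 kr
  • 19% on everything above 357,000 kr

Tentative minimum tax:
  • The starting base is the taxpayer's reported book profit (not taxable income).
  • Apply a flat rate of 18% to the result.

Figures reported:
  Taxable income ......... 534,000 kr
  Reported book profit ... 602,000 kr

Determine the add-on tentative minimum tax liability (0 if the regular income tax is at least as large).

21,180 kr

Tentative minimum tax:
  Base (reported book profit): 602,000 kr
  602,000 kr × 18% = 108,360 kr

Regular income tax:
  357,000 kr × 15% = 53,550 kr
  177,000 kr × 19% = 33,630 kr
  → 87,180 kr

Excess of tentative minimum tax over regular income tax: 108,360 kr − 87,180 kr = 21,180 kr.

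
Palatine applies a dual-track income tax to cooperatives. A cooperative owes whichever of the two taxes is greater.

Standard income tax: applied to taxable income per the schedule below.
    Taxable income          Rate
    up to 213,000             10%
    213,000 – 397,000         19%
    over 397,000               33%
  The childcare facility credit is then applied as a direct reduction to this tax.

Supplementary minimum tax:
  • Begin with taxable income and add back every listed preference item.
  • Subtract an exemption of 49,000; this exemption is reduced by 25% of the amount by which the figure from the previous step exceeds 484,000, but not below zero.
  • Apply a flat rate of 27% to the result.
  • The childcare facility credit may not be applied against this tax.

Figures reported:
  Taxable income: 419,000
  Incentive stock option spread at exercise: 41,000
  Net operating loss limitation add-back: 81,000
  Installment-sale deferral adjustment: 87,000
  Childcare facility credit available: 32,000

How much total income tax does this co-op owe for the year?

166,050

Supplementary minimum tax:
  Adjusted income: 419,000 + 41,000 + 81,000 + 87,000 = 628,000
  Exemption: 49,000 − 25% × (628,000 − 484,000) = 49,000 − 36,000 = 13,000
  Base: 628,000 − 13,000 = 615,000
  615,000 × 27% = 166,050

Standard income tax:
  213,000 × 10% = 21,300
  184,000 × 19% = 34,960
  22,000 × 33% = 7,260
  → 63,520
  Less childcare facility credit 32,000 → 31,520

166,050 > 31,520, so the supplementary minimum tax is the binding amount.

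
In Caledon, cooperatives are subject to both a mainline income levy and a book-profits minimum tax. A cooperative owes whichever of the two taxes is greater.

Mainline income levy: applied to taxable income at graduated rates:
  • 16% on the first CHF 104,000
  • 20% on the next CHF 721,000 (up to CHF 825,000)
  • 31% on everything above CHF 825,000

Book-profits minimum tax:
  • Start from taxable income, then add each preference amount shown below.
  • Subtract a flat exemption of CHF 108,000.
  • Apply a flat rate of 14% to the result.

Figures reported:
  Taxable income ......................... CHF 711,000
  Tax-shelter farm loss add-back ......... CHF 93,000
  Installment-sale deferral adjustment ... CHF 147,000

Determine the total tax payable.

CHF 138,040

Mainline income levy:
  CHF 104,000 × 16% = CHF 16,640
  CHF 607,000 × 20% = CHF 121,400
  → CHF 138,040

Book-profits minimum tax:
  Adjusted income: CHF 711,000 + CHF 93,000 + CHF 147,000 = CHF 951,000
  Less exemption CHF 108,000 → base CHF 843,000
  CHF 843,000 × 14% = CHF 118,020

CHF 138,040 > CHF 118,020, so the mainline income levy governs.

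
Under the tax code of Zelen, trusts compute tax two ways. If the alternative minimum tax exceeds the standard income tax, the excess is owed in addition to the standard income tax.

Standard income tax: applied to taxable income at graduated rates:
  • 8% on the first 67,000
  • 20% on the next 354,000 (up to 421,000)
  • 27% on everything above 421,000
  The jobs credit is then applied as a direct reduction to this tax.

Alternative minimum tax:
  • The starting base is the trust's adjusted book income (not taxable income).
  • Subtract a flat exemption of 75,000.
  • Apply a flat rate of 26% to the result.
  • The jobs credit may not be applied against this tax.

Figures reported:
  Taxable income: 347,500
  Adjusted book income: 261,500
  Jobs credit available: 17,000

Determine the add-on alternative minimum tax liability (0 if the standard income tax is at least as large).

Standard income tax:
  67,000 × 8% = 5,360
  280,500 × 20% = 56,100
  → 61,460
  Less jobs credit 17,000 → 44,460

Alternative minimum tax:
  Base (adjusted book income): 261,500
  Less exemption 75,000 → base 186,500
  186,500 × 26% = 48,490

Excess of alternative minimum tax over standard income tax: 48,490 − 44,460 = 4,030.

4,030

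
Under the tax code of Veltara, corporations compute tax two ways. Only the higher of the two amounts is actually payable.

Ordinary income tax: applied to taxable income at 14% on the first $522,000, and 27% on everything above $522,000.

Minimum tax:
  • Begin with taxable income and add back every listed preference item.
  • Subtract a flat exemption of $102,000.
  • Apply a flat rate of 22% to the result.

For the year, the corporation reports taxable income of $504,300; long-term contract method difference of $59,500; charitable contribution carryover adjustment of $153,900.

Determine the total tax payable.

$135,454

Ordinary income tax:
  $504,300 × 14% = $70,602

Minimum tax:
  Adjusted income: $504,300 + $59,500 + $153,900 = $717,700
  Less exemption $102,000 → base $615,700
  $615,700 × 22% = $135,454

$135,454 > $70,602, so the minimum tax is the binding amount.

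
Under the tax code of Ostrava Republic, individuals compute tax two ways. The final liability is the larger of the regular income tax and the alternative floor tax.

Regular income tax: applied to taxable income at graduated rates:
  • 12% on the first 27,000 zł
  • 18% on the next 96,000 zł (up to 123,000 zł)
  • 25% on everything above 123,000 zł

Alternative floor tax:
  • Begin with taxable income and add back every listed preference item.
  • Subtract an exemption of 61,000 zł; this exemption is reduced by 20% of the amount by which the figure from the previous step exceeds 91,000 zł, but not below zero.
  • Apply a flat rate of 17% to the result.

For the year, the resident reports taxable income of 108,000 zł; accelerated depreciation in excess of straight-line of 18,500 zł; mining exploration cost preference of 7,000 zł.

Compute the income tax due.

Regular income tax:
  27,000 zł × 12% = 3,240 zł
  81,000 zł × 18% = 14,580 zł
  → 17,820 zł

Alternative floor tax:
  Adjusted income: 108,000 zł + 18,500 zł + 7,000 zł = 133,500 zł
  Exemption: 61,000 zł − 20% × (133,500 zł − 91,000 zł) = 61,000 zł − 8,500 zł = 52,500 zł
  Base: 133,500 zł − 52,500 zł = 81,000 zł
  81,000 zł × 17% = 13,770 zł

17,820 zł > 13,770 zł, so the regular income tax governs.

17,820 zł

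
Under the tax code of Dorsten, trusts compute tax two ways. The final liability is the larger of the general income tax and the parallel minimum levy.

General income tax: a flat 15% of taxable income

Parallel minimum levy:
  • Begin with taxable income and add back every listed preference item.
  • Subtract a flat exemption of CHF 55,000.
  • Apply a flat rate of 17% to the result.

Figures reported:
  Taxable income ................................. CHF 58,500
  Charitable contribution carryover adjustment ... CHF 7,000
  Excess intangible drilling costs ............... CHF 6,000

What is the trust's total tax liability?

General income tax:
  CHF 58,500 × 15% = CHF 8,775

Parallel minimum levy:
  Adjusted income: CHF 58,500 + CHF 7,000 + CHF 6,000 = CHF 71,500
  Less exemption CHF 55,000 → base CHF 16,500
  CHF 16,500 × 17% = CHF 2,805

CHF 8,775 > CHF 2,805, so the general income tax governs.

CHF 8,775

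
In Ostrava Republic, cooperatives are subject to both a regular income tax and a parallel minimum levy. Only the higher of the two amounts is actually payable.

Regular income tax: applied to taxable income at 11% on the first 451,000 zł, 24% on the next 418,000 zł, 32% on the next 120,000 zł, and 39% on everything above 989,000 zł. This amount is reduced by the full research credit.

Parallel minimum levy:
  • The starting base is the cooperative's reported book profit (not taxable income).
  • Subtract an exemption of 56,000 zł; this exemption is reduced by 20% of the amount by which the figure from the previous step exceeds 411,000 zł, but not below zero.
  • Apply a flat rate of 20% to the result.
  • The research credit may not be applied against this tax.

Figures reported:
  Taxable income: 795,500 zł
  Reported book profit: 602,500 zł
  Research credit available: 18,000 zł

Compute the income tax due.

Regular income tax:
  451,000 zł × 11% = 49,610 zł
  344,500 zł × 24% = 82,680 zł
  → 132,290 zł
  Less research credit 18,000 zł → 114,290 zł

Parallel minimum levy:
  Base (reported book profit): 602,500 zł
  Exemption: 56,000 zł − 20% × (602,500 zł − 411,000 zł) = 56,000 zł − 38,300 zł = 17,700 zł
  Base: 602,500 zł − 17,700 zł = 584,800 zł
  584,800 zł × 20% = 116,960 zł

116,960 zł > 114,290 zł, so the parallel minimum levy is the binding amount.

116,960 zł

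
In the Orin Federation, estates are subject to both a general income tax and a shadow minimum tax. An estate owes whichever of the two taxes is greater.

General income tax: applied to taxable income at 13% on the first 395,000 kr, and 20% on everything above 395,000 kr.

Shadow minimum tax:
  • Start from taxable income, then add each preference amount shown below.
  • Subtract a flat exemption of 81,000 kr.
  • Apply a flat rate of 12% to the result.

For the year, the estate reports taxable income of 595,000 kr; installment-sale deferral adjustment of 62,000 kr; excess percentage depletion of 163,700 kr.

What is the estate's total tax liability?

General income tax:
  395,000 kr × 13% = 51,350 kr
  200,000 kr × 20% = 40,000 kr
  → 91,350 kr

Shadow minimum tax:
  Adjusted income: 595,000 kr + 62,000 kr + 163,700 kr = 820,700 kr
  Less exemption 81,000 kr → base 739,700 kr
  739,700 kr × 12% = 88,764 kr

91,350 kr > 88,764 kr, so the general income tax governs.

91,350 kr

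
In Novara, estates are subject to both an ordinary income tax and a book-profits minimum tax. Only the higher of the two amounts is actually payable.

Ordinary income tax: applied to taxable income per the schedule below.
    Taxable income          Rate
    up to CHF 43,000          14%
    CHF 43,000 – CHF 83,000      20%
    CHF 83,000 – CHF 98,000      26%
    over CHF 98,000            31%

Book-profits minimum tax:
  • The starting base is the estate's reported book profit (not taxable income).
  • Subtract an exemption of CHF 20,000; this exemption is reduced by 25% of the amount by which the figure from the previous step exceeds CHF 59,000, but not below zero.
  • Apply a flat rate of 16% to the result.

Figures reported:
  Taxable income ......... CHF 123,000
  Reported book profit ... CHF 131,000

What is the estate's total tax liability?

CHF 25,670

Ordinary income tax:
  CHF 43,000 × 14% = CHF 6,020
  CHF 40,000 × 20% = CHF 8,000
  CHF 15,000 × 26% = CHF 3,900
  CHF 25,000 × 31% = CHF 7,750
  → CHF 25,670

Book-profits minimum tax:
  Base (reported book profit): CHF 131,000
  Exemption: CHF 20,000 − 25% × (CHF 131,000 − CHF 59,000) = CHF 20,000 − CHF 18,000 = CHF 2,000
  Base: CHF 131,000 − CHF 2,000 = CHF 129,000
  CHF 129,000 × 16% = CHF 20,640

CHF 25,670 > CHF 20,640, so the ordinary income tax governs.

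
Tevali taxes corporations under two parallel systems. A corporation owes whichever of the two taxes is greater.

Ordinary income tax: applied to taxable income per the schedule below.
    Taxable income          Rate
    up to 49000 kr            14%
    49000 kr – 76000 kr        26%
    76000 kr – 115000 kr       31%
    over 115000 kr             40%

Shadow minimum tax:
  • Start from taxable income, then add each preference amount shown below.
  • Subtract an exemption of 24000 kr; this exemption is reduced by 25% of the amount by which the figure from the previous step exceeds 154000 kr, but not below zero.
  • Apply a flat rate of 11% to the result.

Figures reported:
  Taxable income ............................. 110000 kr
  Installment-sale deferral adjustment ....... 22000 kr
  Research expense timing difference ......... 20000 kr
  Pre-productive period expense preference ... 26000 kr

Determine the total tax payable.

24420 kr

Shadow minimum tax:
  Adjusted income: 110000 kr + 22000 kr + 20000 kr + 26000 kr = 178000 kr
  Exemption: 24000 kr − 25% × (178000 kr − 154000 kr) = 24000 kr − 6000 kr = 18000 kr
  Base: 178000 kr − 18000 kr = 160000 kr
  160000 kr × 11% = 17600 kr

Ordinary income tax:
  49000 kr × 14% = 6860 kr
  27000 kr × 26% = 7020 kr
  34000 kr × 31% = 10540 kr
  → 24420 kr

24420 kr > 17600 kr, so the ordinary income tax governs.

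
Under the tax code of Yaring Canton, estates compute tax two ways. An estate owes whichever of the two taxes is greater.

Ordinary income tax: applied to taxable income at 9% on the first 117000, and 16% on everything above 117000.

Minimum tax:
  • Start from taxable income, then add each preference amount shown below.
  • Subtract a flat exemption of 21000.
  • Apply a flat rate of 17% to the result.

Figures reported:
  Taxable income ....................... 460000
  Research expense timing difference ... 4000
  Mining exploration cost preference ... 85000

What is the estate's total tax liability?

Ordinary income tax:
  117000 × 9% = 10530
  343000 × 16% = 54880
  → 65410

Minimum tax:
  Adjusted income: 460000 + 4000 + 85000 = 549000
  Less exemption 21000 → base 528000
  528000 × 17% = 89760

89760 > 65410, so the minimum tax is the binding amount.

89760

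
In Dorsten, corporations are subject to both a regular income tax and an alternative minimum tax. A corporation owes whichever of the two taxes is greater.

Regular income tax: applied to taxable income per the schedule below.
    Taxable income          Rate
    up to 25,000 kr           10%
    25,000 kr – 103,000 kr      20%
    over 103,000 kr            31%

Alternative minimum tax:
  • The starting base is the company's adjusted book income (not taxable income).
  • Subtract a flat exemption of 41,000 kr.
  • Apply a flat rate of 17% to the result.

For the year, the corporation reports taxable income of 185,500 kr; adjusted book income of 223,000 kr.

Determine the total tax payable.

Regular income tax:
  25,000 kr × 10% = 2,500 kr
  78,000 kr × 20% = 15,600 kr
  82,500 kr × 31% = 25,575 kr
  → 43,675 kr

Alternative minimum tax:
  Base (adjusted book income): 223,000 kr
  Less exemption 41,000 kr → base 182,000 kr
  182,000 kr × 17% = 30,940 kr

43,675 kr > 30,940 kr, so the regular income tax governs.

43,675 kr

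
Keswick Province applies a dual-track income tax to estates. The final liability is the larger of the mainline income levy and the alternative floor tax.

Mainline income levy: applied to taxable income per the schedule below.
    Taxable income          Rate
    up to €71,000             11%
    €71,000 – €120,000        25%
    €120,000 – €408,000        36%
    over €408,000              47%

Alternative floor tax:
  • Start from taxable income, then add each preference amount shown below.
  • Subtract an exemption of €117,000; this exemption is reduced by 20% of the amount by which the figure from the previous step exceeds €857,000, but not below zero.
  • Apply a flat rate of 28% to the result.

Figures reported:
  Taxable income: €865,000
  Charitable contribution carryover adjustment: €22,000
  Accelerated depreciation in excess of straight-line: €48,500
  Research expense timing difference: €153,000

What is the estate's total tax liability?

Mainline income levy:
  €71,000 × 11% = €7,810
  €49,000 × 25% = €12,250
  €288,000 × 36% = €103,680
  €457,000 × 47% = €214,790
  → €338,530

Alternative floor tax:
  Adjusted income: €865,000 + €22,000 + €48,500 + €153,000 = €1,088,500
  Exemption: €117,000 − 20% × (€1,088,500 − €857,000) = €117,000 − €46,300 = €70,700
  Base: €1,088,500 − €70,700 = €1,017,800
  €1,017,800 × 28% = €284,984

€338,530 > €284,984, so the mainline income levy governs.

€338,530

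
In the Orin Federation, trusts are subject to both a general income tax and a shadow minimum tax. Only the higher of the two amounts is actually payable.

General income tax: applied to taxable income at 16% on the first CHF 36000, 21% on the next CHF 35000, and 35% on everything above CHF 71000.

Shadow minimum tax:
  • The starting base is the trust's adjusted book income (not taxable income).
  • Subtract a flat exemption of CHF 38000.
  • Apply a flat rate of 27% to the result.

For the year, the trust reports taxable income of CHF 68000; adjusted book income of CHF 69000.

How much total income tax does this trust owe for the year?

CHF 12480

Shadow minimum tax:
  Base (adjusted book income): CHF 69000
  Less exemption CHF 38000 → base CHF 31000
  CHF 31000 × 27% = CHF 8370

General income tax:
  CHF 36000 × 16% = CHF 5760
  CHF 32000 × 21% = CHF 6720
  → CHF 12480

CHF 12480 > CHF 8370, so the general income tax governs.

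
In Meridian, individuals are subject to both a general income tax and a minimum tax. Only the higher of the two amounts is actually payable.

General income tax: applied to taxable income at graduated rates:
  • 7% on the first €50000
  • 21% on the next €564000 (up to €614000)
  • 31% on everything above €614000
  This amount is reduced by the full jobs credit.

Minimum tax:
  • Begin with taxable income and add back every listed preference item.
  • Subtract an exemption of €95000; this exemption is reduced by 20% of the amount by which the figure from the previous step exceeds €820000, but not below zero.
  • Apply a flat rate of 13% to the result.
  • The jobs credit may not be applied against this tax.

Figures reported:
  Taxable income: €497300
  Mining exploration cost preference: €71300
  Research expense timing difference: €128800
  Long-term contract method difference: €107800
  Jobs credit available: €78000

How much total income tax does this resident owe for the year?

Minimum tax:
  Adjusted income: €497300 + €71300 + €128800 + €107800 = €805200
  Exemption: €805200 ≤ €820000, so full €95000 applies
  Base: €805200 − €95000 = €710200
  €710200 × 13% = €92326

General income tax:
  €50000 × 7% = €3500
  €447300 × 21% = €93933
  → €97433
  Less jobs credit €78000 → €19433

€92326 > €19433, so the minimum tax is the binding amount.

€92326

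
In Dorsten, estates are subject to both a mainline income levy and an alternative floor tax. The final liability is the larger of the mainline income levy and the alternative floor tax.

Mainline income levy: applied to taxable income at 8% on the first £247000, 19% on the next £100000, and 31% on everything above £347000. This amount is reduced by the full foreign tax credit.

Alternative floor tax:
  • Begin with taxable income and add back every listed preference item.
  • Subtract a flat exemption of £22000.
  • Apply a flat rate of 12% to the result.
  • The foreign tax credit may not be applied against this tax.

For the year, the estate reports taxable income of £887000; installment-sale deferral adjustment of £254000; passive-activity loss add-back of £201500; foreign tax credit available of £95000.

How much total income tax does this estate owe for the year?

£158460

Mainline income levy:
  £247000 × 8% = £19760
  £100000 × 19% = £19000
  £540000 × 31% = £167400
  → £206160
  Less foreign tax credit £95000 → £111160

Alternative floor tax:
  Adjusted income: £887000 + £254000 + £201500 = £1342500
  Less exemption £22000 → base £1320500
  £1320500 × 12% = £158460

£158460 > £111160, so the alternative floor tax is the binding amount.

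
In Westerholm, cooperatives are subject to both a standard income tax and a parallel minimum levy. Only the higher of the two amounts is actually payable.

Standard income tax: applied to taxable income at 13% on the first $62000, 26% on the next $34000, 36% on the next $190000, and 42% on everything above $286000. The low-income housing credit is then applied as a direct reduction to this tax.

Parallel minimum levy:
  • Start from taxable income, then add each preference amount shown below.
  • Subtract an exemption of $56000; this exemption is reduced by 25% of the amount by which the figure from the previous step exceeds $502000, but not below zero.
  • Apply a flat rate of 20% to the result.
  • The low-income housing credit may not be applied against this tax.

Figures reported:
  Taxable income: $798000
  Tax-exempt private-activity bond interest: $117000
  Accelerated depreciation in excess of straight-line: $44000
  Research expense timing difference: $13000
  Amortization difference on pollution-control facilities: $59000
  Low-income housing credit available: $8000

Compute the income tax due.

Parallel minimum levy:
  Adjusted income: $798000 + $117000 + $44000 + $13000 + $59000 = $1031000
  Exemption: 25% × ($1031000 − $502000) = $132250 ≥ $56000, so the exemption is fully phased out
  Base: $1031000 − $0 = $1031000
  $1031000 × 20% = $206200

Standard income tax:
  $62000 × 13% = $8060
  $34000 × 26% = $8840
  $190000 × 36% = $68400
  $512000 × 42% = $215040
  → $300340
  Less low-income housing credit $8000 → $292340

$292340 > $206200, so the standard income tax governs.

$292340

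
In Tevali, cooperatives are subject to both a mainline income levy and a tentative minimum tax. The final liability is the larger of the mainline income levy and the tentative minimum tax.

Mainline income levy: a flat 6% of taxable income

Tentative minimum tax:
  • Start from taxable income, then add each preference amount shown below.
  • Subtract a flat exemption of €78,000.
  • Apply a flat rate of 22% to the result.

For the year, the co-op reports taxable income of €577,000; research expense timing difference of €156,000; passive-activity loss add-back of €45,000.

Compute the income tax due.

Tentative minimum tax:
  Adjusted income: €577,000 + €156,000 + €45,000 = €778,000
  Less exemption €78,000 → base €700,000
  €700,000 × 22% = €154,000

Mainline income levy:
  €577,000 × 6% = €34,620

€154,000 > €34,620, so the tentative minimum tax is the binding amount.

€154,000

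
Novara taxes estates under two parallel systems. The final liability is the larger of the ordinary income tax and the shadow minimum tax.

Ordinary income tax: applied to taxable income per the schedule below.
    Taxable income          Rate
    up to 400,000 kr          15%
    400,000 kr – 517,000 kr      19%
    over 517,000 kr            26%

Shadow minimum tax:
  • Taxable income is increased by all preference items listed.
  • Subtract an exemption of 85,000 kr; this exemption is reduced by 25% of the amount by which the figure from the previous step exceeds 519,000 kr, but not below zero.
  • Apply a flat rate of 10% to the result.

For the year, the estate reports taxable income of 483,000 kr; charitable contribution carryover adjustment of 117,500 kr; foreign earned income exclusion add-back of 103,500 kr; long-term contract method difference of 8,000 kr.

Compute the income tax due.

75,770 kr

Shadow minimum tax:
  Adjusted income: 483,000 kr + 117,500 kr + 103,500 kr + 8,000 kr = 712,000 kr
  Exemption: 85,000 kr − 25% × (712,000 kr − 519,000 kr) = 85,000 kr − 48,250 kr = 36,750 kr
  Base: 712,000 kr − 36,750 kr = 675,250 kr
  675,250 kr × 10% = 67,525 kr

Ordinary income tax:
  400,000 kr × 15% = 60,000 kr
  83,000 kr × 19% = 15,770 kr
  → 75,770 kr

75,770 kr > 67,525 kr, so the ordinary income tax governs.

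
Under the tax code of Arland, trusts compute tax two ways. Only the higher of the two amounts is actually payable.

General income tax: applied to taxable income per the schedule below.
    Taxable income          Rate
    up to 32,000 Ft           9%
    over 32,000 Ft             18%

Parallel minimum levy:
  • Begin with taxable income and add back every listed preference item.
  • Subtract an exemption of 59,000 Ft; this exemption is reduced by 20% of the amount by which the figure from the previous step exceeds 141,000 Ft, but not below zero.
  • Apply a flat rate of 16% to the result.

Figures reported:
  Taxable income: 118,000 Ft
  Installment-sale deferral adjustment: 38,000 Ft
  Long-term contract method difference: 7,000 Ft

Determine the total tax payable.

Parallel minimum levy:
  Adjusted income: 118,000 Ft + 38,000 Ft + 7,000 Ft = 163,000 Ft
  Exemption: 59,000 Ft − 20% × (163,000 Ft − 141,000 Ft) = 59,000 Ft − 4,400 Ft = 54,600 Ft
  Base: 163,000 Ft − 54,600 Ft = 108,400 Ft
  108,400 Ft × 16% = 17,344 Ft

General income tax:
  32,000 Ft × 9% = 2,880 Ft
  86,000 Ft × 18% = 15,480 Ft
  → 18,360 Ft

18,360 Ft > 17,344 Ft, so the general income tax governs.

18,360 Ft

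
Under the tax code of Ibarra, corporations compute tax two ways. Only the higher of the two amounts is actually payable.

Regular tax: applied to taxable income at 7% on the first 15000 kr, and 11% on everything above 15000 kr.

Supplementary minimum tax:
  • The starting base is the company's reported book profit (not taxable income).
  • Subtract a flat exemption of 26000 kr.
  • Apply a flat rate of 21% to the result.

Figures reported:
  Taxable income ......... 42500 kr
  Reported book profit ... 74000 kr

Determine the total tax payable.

10080 kr

Supplementary minimum tax:
  Base (reported book profit): 74000 kr
  Less exemption 26000 kr → base 48000 kr
  48000 kr × 21% = 10080 kr

Regular tax:
  15000 kr × 7% = 1050 kr
  27500 kr × 11% = 3025 kr
  → 4075 kr

10080 kr > 4075 kr, so the supplementary minimum tax is the binding amount.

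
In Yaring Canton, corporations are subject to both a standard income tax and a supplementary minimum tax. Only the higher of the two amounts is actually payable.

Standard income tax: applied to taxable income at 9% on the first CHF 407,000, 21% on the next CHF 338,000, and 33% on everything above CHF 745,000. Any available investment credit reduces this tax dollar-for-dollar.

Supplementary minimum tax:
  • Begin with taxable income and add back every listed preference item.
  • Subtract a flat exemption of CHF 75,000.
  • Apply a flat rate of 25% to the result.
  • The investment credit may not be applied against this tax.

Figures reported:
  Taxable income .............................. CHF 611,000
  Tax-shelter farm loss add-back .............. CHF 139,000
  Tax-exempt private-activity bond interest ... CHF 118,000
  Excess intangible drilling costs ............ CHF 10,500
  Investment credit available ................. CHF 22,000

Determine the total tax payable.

Supplementary minimum tax:
  Adjusted income: CHF 611,000 + CHF 139,000 + CHF 118,000 + CHF 10,500 = CHF 878,500
  Less exemption CHF 75,000 → base CHF 803,500
  CHF 803,500 × 25% = CHF 200,875

Standard income tax:
  CHF 407,000 × 9% = CHF 36,630
  CHF 204,000 × 21% = CHF 42,840
  → CHF 79,470
  Less investment credit CHF 22,000 → CHF 57,470

CHF 200,875 > CHF 57,470, so the supplementary minimum tax is the binding amount.

CHF 200,875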